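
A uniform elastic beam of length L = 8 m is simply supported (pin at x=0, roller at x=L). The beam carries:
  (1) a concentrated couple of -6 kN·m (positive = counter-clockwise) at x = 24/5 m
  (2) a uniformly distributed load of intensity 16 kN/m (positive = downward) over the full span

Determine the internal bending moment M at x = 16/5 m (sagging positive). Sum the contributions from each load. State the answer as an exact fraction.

M(16/5) = 3012/25 kN·m

Load 1 — applied couple M₀=-6 kN·m at a=24/5 m (b=L-a=16/5):
  M_1 = M₀x/L  [x≤a] = (-6)·(16/5)/8 = -12/5 kN·m
Load 2 — uniform load w=16 kN/m over full span:
  M_2 = wx(L-x)/2 = 16·(16/5)·(8-(16/5))/2 = 3072/25 kN·m
Superposition: M = Σ M_i = 3012/25 kN·m ≈ 120.480000 kN·m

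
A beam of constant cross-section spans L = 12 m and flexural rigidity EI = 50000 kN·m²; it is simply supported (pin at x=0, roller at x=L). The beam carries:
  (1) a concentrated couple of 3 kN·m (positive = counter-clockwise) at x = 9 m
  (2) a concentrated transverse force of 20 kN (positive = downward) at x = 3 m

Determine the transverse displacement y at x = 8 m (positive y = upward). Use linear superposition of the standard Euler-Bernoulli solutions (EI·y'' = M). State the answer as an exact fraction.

y(8) = -1243/150000 m

Load 1 — applied couple M₀=3 kN·m at a=9 m (b=L-a=3):
  y_1 = (M₀x³/(6L)+C₁x)/EI  [x≤a] with C₁=M₀(3b²-L²)/(6L)=-39/8 = (3·8³/(6·12)+(-39/8)·8)/50000 = -53/150000 m
Load 2 — point force P=20 kN at a=3 m (b=L-a=9):
  y_2 = -Pa(L-x)(2Lx-a²-x²)/(6LEI)  [x>a] = -20·3·(12-8)·(2·12·8-3²-8²)/(6·12·50000) = -119/15000 m
Superposition: y = Σ y_i = -1243/150000 m ≈ -0.008287 m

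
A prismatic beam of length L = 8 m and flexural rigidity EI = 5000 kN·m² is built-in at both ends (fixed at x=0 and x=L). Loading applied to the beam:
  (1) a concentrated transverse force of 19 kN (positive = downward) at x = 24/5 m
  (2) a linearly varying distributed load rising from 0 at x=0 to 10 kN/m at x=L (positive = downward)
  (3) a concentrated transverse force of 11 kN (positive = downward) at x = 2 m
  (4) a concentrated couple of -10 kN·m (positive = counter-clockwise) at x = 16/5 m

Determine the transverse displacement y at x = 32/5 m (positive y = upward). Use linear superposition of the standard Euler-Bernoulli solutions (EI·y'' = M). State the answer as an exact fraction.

y(32/5) = -199423/19531250 m

Load 1 — point force P=19 kN at a=24/5 m (b=L-a=16/5):
  y_1 = -Pa²(L-x)²(3bL-(3b+a)(L-x))/(6L³EI)  [x>a] = -19·(24/5)²·(8-(32/5))²·(3·(16/5)·8-(3·(16/5)+(24/5))·(8-(32/5)))/(6·8³·5000) = -38304/9765625 m
Load 2 — triangular load w₀=10 kN/m (0→w₀ over full span):
  y_2 = -w₀x²(L-x)²(x+2L)/(120LEI) = -10·(32/5)²·(8-(32/5))²·((32/5)+2·8)/(120·8·5000) = -28672/5859375 m
Load 3 — point force P=11 kN at a=2 m (b=L-a=6):
  y_3 = -Pa²(L-x)²(3bL-(3b+a)(L-x))/(6L³EI)  [x>a] = -11·2²·(8-(32/5))²·(3·6·8-(3·6+2)·(8-(32/5)))/(6·8³·5000) = -77/93750 m
Load 4 — applied couple M₀=-10 kN·m at a=16/5 m (b=L-a=24/5):
  y_4 = (R_Ax³/6 - M_Ax²/2 - M₀(x-a)²/2)/EI  [x>a] with R_A=-9/5, M_A=-6/5 = ((-9/5)·(32/5)³/6 - (-6/5)·(32/5)²/2 - (-10)·((32/5)-(16/5))²/2)/5000 = -224/390625 m
Superposition: y = Σ y_i = -199423/19531250 m ≈ -0.010210 m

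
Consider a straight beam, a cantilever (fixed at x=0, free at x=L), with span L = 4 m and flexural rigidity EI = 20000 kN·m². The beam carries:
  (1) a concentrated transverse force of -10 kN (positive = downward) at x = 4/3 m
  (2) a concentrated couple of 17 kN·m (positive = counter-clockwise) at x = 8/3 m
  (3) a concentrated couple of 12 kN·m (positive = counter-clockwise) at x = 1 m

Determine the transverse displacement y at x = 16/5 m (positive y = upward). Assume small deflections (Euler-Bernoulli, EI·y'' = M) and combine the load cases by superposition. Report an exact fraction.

Load 1 — point force P=-10 kN at a=4/3 m (b=L-a=8/3):
  y_1 = -Pa²(3x-a)/(6EI)  [x>a] = -(-10)·(4/3)²·(3·(16/5)-(4/3))/(6·20000) = 62/50625 m
Load 2 — applied couple M₀=17 kN·m at a=8/3 m (b=L-a=4/3):
  y_2 = M₀a(2x-a)/(2EI)  [x>a] = 17·(8/3)·(2·(16/5)-(8/3))/(2·20000) = 119/28125 m
Load 3 — applied couple M₀=12 kN·m at a=1 m (b=L-a=3):
  y_3 = M₀a(2x-a)/(2EI)  [x>a] = 12·1·(2·(16/5)-1)/(2·20000) = 81/50000 m
Superposition: y = Σ y_i = 28657/4050000 m ≈ 0.007076 m

y(16/5) = 28657/4050000 m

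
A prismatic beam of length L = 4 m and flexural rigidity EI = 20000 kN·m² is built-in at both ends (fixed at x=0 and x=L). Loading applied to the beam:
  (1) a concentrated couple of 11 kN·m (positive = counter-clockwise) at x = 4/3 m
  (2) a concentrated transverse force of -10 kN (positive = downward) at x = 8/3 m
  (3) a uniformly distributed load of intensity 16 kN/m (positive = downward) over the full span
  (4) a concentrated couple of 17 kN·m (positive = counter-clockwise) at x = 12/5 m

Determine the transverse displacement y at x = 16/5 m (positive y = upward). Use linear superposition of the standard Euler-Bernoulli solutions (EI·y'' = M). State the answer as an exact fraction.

y(16/5) = -16721/158203125 m

Load 1 — applied couple M₀=11 kN·m at a=4/3 m (b=L-a=8/3):
  y_1 = (R_Ax³/6 - M_Ax²/2 - M₀(x-a)²/2)/EI  [x>a] with R_A=11/3, M_A=0 = ((11/3)·(16/5)³/6 - 0·(16/5)²/2 - 11·((16/5)-(4/3))²/2)/20000 = 121/2812500 m
Load 2 — point force P=-10 kN at a=8/3 m (b=L-a=4/3):
  y_2 = -Pa²(L-x)²(3bL-(3b+a)(L-x))/(6L³EI)  [x>a] = -(-10)·(8/3)²·(4-(16/5))²·(3·(4/3)·4-(3·(4/3)+(8/3))·(4-(16/5)))/(6·4³·20000) = 16/253125 m
Load 3 — uniform load w=16 kN/m over full span:
  y_3 = -wx²(L-x)²/(24EI) = -16·(16/5)²·(4-(16/5))²/(24·20000) = -256/1171875 m
Load 4 — applied couple M₀=17 kN·m at a=12/5 m (b=L-a=8/5):
  y_4 = (R_Ax³/6 - M_Ax²/2 - M₀(x-a)²/2)/EI  [x>a] with R_A=153/25, M_A=136/25 = ((153/25)·(16/5)³/6 - (136/25)·(16/5)²/2 - 17·((16/5)-(12/5))²/2)/20000 = 51/7812500 m
Superposition: y = Σ y_i = -16721/158203125 m ≈ -0.000106 m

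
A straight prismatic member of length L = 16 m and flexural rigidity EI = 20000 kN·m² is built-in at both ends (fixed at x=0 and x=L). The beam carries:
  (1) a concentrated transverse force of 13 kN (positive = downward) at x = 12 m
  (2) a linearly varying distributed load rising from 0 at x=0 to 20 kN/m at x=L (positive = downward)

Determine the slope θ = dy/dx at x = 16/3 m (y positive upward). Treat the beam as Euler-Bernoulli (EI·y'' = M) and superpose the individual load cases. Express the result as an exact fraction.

θ(16/3) = -4447/303750 rad

Load 1 — point force P=13 kN at a=12 m (b=L-a=4):
  θ_1 = -Pb²x(2aL-(3a+b)x)/(2L³EI)  [x≤a] = -13·4²·(16/3)·(2·12·16-(3·12+4)·(16/3))/(2·16³·20000) = -13/11250 rad
Load 2 — triangular load w₀=20 kN/m (0→w₀ over full span):
  θ_2 = -w₀(2x(L-x)(L-2x)(x+2L)+x²(L-x)²)/(120LEI) = -20·(2·(16/3)·(16-(16/3))·(16-2·(16/3))·((16/3)+2·16)+(16/3)²·(16-(16/3))²)/(120·16·20000) = -2048/151875 rad
Superposition: θ = Σ θ_i = -4447/303750 rad ≈ -0.014640 rad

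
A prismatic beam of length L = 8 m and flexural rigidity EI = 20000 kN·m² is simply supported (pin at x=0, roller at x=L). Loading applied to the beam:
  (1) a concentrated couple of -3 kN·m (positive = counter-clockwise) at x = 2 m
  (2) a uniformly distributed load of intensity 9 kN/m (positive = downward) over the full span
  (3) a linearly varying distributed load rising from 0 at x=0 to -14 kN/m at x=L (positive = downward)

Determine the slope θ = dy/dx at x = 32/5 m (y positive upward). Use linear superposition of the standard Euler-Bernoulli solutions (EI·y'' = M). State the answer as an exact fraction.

Load 1 — applied couple M₀=-3 kN·m at a=2 m (b=L-a=6):
  θ_1 = (M₀x²/(2L)-M₀(x-a)+C₁)/EI  [x>a] with C₁=M₀(3b²-L²)/(6L)=-11/4 = ((-3)·(32/5)²/(2·8)-(-3)·((32/5)-2)+(-11/4))/20000 = 277/2000000 rad
Load 2 — uniform load w=9 kN/m over full span:
  θ_2 = -w(L³-6Lx²+4x³)/(24EI) = -9·(8³-6·8·(32/5)²+4·(32/5)³)/(24·20000) = 594/78125 rad
Load 3 — triangular load w₀=-14 kN/m (0→w₀ over full span):
  θ_3 = -w₀(7L⁴-30L²x²+15x⁴)/(360LEI) = -(-14)·(7·8⁴-30·8²·(32/5)²+15·(32/5)⁴)/(360·8·20000) = -21196/3515625 rad
Superposition: θ = Σ θ_i = 770677/450000000 rad ≈ 0.001713 rad

θ(32/5) = 770677/450000000 rad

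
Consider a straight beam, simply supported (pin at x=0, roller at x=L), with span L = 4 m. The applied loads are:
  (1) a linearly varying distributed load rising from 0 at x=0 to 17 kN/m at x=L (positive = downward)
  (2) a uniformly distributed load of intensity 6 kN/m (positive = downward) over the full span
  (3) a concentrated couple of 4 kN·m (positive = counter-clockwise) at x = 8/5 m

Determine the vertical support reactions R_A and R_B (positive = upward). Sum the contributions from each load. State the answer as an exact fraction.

R_A = 73/3 kN, R_B = 101/3 kN

Load 1 — triangular load w₀=17 kN/m (0→w₀ over full span):
  R_A = w₀L/6 = 17·4/6 = 34/3 kN
  R_B = w₀L/3 = 17·4/3 = 68/3 kN
Load 2 — uniform load w=6 kN/m over full span:
  R_A = wL/2 = 6·4/2 = 12 kN
  R_B = wL/2 = 6·4/2 = 12 kN
Load 3 — applied couple M₀=4 kN·m at a=8/5 m (b=L-a=12/5):
  R_A = M₀/L = 4/4 = 1 kN
  R_B = -M₀/L = -4/4 = -1 kN
Superposition: R_A = 73/3 kN, R_B = 101/3 kN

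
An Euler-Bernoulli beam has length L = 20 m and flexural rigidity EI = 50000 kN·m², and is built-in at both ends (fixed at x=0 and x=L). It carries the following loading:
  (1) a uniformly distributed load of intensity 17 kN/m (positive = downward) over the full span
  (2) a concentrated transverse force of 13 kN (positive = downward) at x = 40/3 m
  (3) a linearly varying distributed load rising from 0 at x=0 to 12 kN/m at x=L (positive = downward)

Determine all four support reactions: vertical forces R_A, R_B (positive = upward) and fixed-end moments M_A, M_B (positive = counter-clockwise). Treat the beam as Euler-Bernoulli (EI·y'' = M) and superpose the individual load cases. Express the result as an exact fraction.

R_A = 5653/27 kN, M_A = 20140/27 kN·m, R_B = 7118/27 kN, M_B = -22820/27 kN·m

Load 1 — uniform load w=17 kN/m over full span:
  R_A = wL/2 = 17·20/2 = 170 kN
  M_A = wL²/12 = 17·20²/12 = 1700/3 kN·m
  R_B = wL/2 = 17·20/2 = 170 kN
  M_B = -wL²/12 = -17·20²/12 = -1700/3 kN·m
Load 2 — point force P=13 kN at a=40/3 m (b=L-a=20/3):
  R_A = Pb²(3a+b)/L³ = 13·(20/3)²·(3·(40/3)+(20/3))/20³ = 91/27 kN
  M_A = Pab²/L² = 13·(40/3)·(20/3)²/20² = 520/27 kN·m
  R_B = Pa²(a+3b)/L³ = 13·(40/3)²·((40/3)+3·(20/3))/20³ = 260/27 kN
  M_B = -Pa²b/L² = -13·(40/3)²·(20/3)/20² = -1040/27 kN·m
Load 3 — triangular load w₀=12 kN/m (0→w₀ over full span):
  R_A = 3w₀L/20 = 3·12·20/20 = 36 kN
  M_A = w₀L²/30 = 12·20²/30 = 160 kN·m
  R_B = 7w₀L/20 = 7·12·20/20 = 84 kN
  M_B = -w₀L²/20 = -12·20²/20 = -240 kN·m
Superposition: R_A = 5653/27 kN, M_A = 20140/27 kN·m, R_B = 7118/27 kN, M_B = -22820/27 kN·m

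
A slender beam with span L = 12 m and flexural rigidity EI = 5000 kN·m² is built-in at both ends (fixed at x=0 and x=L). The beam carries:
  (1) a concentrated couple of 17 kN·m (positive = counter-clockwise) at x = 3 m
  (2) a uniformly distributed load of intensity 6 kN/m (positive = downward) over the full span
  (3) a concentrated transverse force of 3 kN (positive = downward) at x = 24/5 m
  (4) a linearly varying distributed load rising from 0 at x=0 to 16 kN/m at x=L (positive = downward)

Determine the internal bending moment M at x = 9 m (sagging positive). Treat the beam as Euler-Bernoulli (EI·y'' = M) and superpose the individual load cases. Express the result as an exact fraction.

M(9) = 118573/4000 kN·m

Load 1 — applied couple M₀=17 kN·m at a=3 m (b=L-a=9):
  M_1 = R_Ax - M_A - M₀  [x>a] with R_A=51/32, M_A=-51/16 = (51/32)·9 - (-51/16) - 17 = 17/32 kN·m
Load 2 — uniform load w=6 kN/m over full span:
  M_2 = wLx/2 - wL²/12 - wx²/2 = 6·12·9/2 - 6·12²/12 - 6·9²/2 = 9 kN·m
Load 3 — point force P=3 kN at a=24/5 m (b=L-a=36/5):
  M_3 = Pa²(a+3b)(L-x)/L³ - Pa²b/L²  [x>a] = 3·(24/5)²·((24/5)+3·(36/5))·(12-9)/12³ - 3·(24/5)²·(36/5)/12² = -36/125 kN·m
Load 4 — triangular load w₀=16 kN/m (0→w₀ over full span):
  M_4 = 3w₀Lx/20 - w₀L²/30 - w₀x³/(6L) = 3·16·12·9/20 - 16·12²/30 - 16·9³/(6·12) = 102/5 kN·m
Superposition: M = Σ M_i = 118573/4000 kN·m ≈ 29.643250 kN·m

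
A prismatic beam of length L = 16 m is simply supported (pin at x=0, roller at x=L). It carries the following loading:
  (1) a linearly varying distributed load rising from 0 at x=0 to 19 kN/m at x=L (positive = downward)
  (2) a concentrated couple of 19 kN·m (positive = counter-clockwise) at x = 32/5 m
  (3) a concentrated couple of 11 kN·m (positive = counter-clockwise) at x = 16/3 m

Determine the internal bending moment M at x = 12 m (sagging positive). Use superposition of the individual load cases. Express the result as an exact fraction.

M(12) = 517/2 kN·m

Load 1 — triangular load w₀=19 kN/m (0→w₀ over full span):
  M_1 = w₀Lx/6 - w₀x³/(6L) = 19·16·12/6 - 19·12³/(6·16) = 266 kN·m
Load 2 — applied couple M₀=19 kN·m at a=32/5 m (b=L-a=48/5):
  M_2 = M₀x/L - M₀  [x>a] = 19·12/16 - 19 = -19/4 kN·m
Load 3 — applied couple M₀=11 kN·m at a=16/3 m (b=L-a=32/3):
  M_3 = M₀x/L - M₀  [x>a] = 11·12/16 - 11 = -11/4 kN·m
Superposition: M = Σ M_i = 517/2 kN·m ≈ 258.500000 kN·m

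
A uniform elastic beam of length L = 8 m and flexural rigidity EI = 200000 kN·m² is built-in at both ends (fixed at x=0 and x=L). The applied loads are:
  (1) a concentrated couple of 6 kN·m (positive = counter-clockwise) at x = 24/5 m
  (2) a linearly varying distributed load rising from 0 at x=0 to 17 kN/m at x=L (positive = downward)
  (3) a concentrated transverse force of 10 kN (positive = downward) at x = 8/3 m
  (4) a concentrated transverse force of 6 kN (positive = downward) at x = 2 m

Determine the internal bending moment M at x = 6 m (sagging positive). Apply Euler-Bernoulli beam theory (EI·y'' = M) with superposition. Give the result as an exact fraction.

Load 1 — applied couple M₀=6 kN·m at a=24/5 m (b=L-a=16/5):
  M_1 = R_Ax - M_A - M₀  [x>a] with R_A=27/25, M_A=48/25 = (27/25)·6 - (48/25) - 6 = -36/25 kN·m
Load 2 — triangular load w₀=17 kN/m (0→w₀ over full span):
  M_2 = 3w₀Lx/20 - w₀L²/30 - w₀x³/(6L) = 3·17·8·6/20 - 17·8²/30 - 17·6³/(6·8) = 289/30 kN·m
Load 3 — point force P=10 kN at a=8/3 m (b=L-a=16/3):
  M_3 = Pa²(a+3b)(L-x)/L³ - Pa²b/L²  [x>a] = 10·(8/3)²·((8/3)+3·(16/3))·(8-6)/8³ - 10·(8/3)²·(16/3)/8² = -20/27 kN·m
Load 4 — point force P=6 kN at a=2 m (b=L-a=6):
  M_4 = Pa²(a+3b)(L-x)/L³ - Pa²b/L²  [x>a] = 6·2²·(2+3·6)·(8-6)/8³ - 6·2²·6/8² = -3/8 kN·m
Superposition: M = Σ M_i = 38219/5400 kN·m ≈ 7.077593 kN·m

M(6) = 38219/5400 kN·m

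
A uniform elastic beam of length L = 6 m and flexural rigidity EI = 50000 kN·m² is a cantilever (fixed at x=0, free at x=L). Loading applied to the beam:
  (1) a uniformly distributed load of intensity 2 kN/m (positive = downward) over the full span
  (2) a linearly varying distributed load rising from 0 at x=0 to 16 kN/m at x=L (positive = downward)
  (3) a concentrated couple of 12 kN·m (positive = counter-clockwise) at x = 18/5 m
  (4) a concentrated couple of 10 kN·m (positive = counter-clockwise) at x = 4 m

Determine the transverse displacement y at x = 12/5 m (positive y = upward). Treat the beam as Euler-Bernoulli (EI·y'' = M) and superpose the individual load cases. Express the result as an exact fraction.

y(12/5) = -448803/48828125 m

Load 1 — uniform load w=2 kN/m over full span:
  y_1 = -wx²(x²-4Lx+6L²)/(24EI) = -2·(12/5)²·((12/5)²-4·6·(12/5)+6·6²)/(24·50000) = -3078/1953125 m
Load 2 — triangular load w₀=16 kN/m (0→w₀ over full span):
  y_2 = (w₀Lx³/12-w₀L²x²/6-w₀x⁵/(120L))/EI = (16·6·(12/5)³/12-16·6²·(12/5)²/6-16·(12/5)⁵/(120·6))/50000 = -433728/48828125 m
Load 3 — applied couple M₀=12 kN·m at a=18/5 m (b=L-a=12/5):
  y_3 = M₀x²/(2EI)  [x≤a] = 12·(12/5)²/(2·50000) = 54/78125 m
Load 4 — applied couple M₀=10 kN·m at a=4 m (b=L-a=2):
  y_4 = M₀x²/(2EI)  [x≤a] = 10·(12/5)²/(2·50000) = 9/15625 m
Superposition: y = Σ y_i = -448803/48828125 m ≈ -0.009191 m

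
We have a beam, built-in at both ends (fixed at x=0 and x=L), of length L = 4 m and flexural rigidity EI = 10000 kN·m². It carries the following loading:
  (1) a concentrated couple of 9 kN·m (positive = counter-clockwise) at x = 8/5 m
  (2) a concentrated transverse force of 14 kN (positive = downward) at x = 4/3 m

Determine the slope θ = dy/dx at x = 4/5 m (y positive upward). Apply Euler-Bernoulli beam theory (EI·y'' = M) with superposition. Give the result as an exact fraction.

Load 1 — applied couple M₀=9 kN·m at a=8/5 m (b=L-a=12/5):
  θ_1 = (R_Ax²/2 - M_Ax)/EI  [x≤a] with R_A=81/25, M_A=27/25 = ((81/25)·(4/5)²/2 - (27/25)·(4/5))/10000 = 27/1562500 rad
Load 2 — point force P=14 kN at a=4/3 m (b=L-a=8/3):
  θ_2 = -Pb²x(2aL-(3a+b)x)/(2L³EI)  [x≤a] = -14·(8/3)²·(4/5)·(2·(4/3)·4-(3·(4/3)+(8/3))·(4/5))/(2·4³·10000) = -28/84375 rad
Superposition: θ = Σ θ_i = -13271/42187500 rad ≈ -0.000315 rad

θ(4/5) = -13271/42187500 rad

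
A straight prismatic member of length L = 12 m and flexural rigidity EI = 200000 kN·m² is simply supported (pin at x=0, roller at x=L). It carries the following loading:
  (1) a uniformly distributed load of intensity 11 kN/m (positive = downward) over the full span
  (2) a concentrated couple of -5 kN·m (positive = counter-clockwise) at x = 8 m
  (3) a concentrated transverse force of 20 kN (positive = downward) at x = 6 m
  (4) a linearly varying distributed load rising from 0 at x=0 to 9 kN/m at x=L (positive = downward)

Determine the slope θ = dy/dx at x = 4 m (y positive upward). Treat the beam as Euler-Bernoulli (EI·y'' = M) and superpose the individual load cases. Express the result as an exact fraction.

θ(4) = -1611/500000 rad

Load 1 — uniform load w=11 kN/m over full span:
  θ_1 = -w(L³-6Lx²+4x³)/(24EI) = -11·(12³-6·12·4²+4·4³)/(24·200000) = -143/75000 rad
Load 2 — applied couple M₀=-5 kN·m at a=8 m (b=L-a=4):
  θ_2 = (M₀x²/(2L)+C₁)/EI  [x≤a] with C₁=M₀(3b²-L²)/(6L)=20/3 = ((-5)·4²/(2·12)+(20/3))/200000 = 1/60000 rad
Load 3 — point force P=20 kN at a=6 m (b=L-a=6):
  θ_3 = -Pb(L²-b²-3x²)/(6LEI)  [x≤a] = -20·6·(12²-6²-3·4²)/(6·12·200000) = -1/2000 rad
Load 4 — triangular load w₀=9 kN/m (0→w₀ over full span):
  θ_4 = -w₀(7L⁴-30L²x²+15x⁴)/(360LEI) = -9·(7·12⁴-30·12²·4²+15·4⁴)/(360·12·200000) = -13/15625 rad
Superposition: θ = Σ θ_i = -1611/500000 rad ≈ -0.003222 rad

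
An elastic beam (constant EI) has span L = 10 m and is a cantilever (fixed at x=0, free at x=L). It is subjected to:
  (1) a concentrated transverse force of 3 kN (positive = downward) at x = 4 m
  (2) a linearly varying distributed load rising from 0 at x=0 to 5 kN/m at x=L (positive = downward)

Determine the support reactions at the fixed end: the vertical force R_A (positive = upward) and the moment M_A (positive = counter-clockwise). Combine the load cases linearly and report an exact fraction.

Load 1 — point force P=3 kN at a=4 m (b=L-a=6):
  R_A = P = 3 kN
  M_A = Pa = 3·4 = 12 kN·m
Load 2 — triangular load w₀=5 kN/m (0→w₀ over full span):
  R_A = w₀L/2 = 5·10/2 = 25 kN
  M_A = w₀L²/3 = 5·10²/3 = 500/3 kN·m
Superposition: R_A = 28 kN, M_A = 536/3 kN·m

R_A = 28 kN, M_A = 536/3 kN·m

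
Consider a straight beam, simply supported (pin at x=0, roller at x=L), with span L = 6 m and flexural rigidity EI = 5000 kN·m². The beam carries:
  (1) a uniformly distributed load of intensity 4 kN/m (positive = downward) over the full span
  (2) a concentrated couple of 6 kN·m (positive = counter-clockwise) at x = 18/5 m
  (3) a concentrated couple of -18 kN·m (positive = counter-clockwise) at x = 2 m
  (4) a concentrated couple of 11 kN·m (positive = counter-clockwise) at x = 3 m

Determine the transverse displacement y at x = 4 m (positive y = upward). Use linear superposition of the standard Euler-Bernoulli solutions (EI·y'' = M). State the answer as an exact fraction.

y(4) = -35057/2250000 m

Load 1 — uniform load w=4 kN/m over full span:
  y_1 = -wx(L³-2Lx²+x³)/(24EI) = -4·4·(6³-2·6·4²+4³)/(24·5000) = -22/1875 m
Load 2 — applied couple M₀=6 kN·m at a=18/5 m (b=L-a=12/5):
  y_2 = (M₀x³/(6L)-M₀(x-a)²/2+C₁x)/EI  [x>a] with C₁=M₀(3b²-L²)/(6L)=-78/25 = (6·4³/(6·6)-6·(4-(18/5))²/2+(-78/25)·4)/5000 = -43/93750 m
Load 3 — applied couple M₀=-18 kN·m at a=2 m (b=L-a=4):
  y_3 = (M₀x³/(6L)-M₀(x-a)²/2+C₁x)/EI  [x>a] with C₁=M₀(3b²-L²)/(6L)=-6 = ((-18)·4³/(6·6)-(-18)·(4-2)²/2+(-6)·4)/5000 = -1/250 m
Load 4 — applied couple M₀=11 kN·m at a=3 m (b=L-a=3):
  y_4 = (M₀x³/(6L)-M₀(x-a)²/2+C₁x)/EI  [x>a] with C₁=M₀(3b²-L²)/(6L)=-11/4 = (11·4³/(6·6)-11·(4-3)²/2+(-11/4)·4)/5000 = 11/18000 m
Superposition: y = Σ y_i = -35057/2250000 m ≈ -0.015581 m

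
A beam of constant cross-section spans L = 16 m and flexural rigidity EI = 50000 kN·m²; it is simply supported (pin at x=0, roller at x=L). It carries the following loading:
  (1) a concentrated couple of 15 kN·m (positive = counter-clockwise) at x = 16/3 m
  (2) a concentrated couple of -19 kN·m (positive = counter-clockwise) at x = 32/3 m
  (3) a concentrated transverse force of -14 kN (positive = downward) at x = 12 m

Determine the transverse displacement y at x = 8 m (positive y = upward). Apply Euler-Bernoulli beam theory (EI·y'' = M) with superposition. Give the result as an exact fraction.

Load 1 — applied couple M₀=15 kN·m at a=16/3 m (b=L-a=32/3):
  y_1 = (M₀x³/(6L)-M₀(x-a)²/2+C₁x)/EI  [x>a] with C₁=M₀(3b²-L²)/(6L)=40/3 = (15·8³/(6·16)-15·(8-(16/3))²/2+(40/3)·8)/50000 = 1/375 m
Load 2 — applied couple M₀=-19 kN·m at a=32/3 m (b=L-a=16/3):
  y_2 = (M₀x³/(6L)+C₁x)/EI  [x≤a] with C₁=M₀(3b²-L²)/(6L)=304/9 = ((-19)·8³/(6·16)+(304/9)·8)/50000 = 19/5625 m
Load 3 — point force P=-14 kN at a=12 m (b=L-a=4):
  y_3 = -Pbx(L²-b²-x²)/(6LEI)  [x≤a] = -(-14)·4·8·(16²-4²-8²)/(6·16·50000) = 154/9375 m
Superposition: y = Σ y_i = 632/28125 m ≈ 0.022471 m

y(8) = 632/28125 m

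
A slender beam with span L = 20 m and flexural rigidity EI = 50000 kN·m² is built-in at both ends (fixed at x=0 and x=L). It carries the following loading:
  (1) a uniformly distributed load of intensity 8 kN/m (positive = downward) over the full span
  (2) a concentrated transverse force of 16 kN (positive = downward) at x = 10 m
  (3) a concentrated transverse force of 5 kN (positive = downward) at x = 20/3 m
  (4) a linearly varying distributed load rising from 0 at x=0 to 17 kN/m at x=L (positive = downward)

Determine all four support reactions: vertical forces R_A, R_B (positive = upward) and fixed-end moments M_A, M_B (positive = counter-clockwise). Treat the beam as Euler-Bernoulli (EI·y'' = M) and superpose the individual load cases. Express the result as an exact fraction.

R_A = 3853/27 kN, M_A = 14800/27 kN·m, R_B = 5624/27 kN, M_B = -17660/27 kN·m

Load 1 — uniform load w=8 kN/m over full span:
  R_A = wL/2 = 8·20/2 = 80 kN
  M_A = wL²/12 = 8·20²/12 = 800/3 kN·m
  R_B = wL/2 = 8·20/2 = 80 kN
  M_B = -wL²/12 = -8·20²/12 = -800/3 kN·m
Load 2 — point force P=16 kN at a=10 m (b=L-a=10):
  R_A = Pb²(3a+b)/L³ = 16·10²·(3·10+10)/20³ = 8 kN
  M_A = Pab²/L² = 16·10·10²/20² = 40 kN·m
  R_B = Pa²(a+3b)/L³ = 16·10²·(10+3·10)/20³ = 8 kN
  M_B = -Pa²b/L² = -16·10²·10/20² = -40 kN·m
Load 3 — point force P=5 kN at a=20/3 m (b=L-a=40/3):
  R_A = Pb²(3a+b)/L³ = 5·(40/3)²·(3·(20/3)+(40/3))/20³ = 100/27 kN
  M_A = Pab²/L² = 5·(20/3)·(40/3)²/20² = 400/27 kN·m
  R_B = Pa²(a+3b)/L³ = 5·(20/3)²·((20/3)+3·(40/3))/20³ = 35/27 kN
  M_B = -Pa²b/L² = -5·(20/3)²·(40/3)/20² = -200/27 kN·m
Load 4 — triangular load w₀=17 kN/m (0→w₀ over full span):
  R_A = 3w₀L/20 = 3·17·20/20 = 51 kN
  M_A = w₀L²/30 = 17·20²/30 = 680/3 kN·m
  R_B = 7w₀L/20 = 7·17·20/20 = 119 kN
  M_B = -w₀L²/20 = -17·20²/20 = -340 kN·m
Superposition: R_A = 3853/27 kN, M_A = 14800/27 kN·m, R_B = 5624/27 kN, M_B = -17660/27 kN·m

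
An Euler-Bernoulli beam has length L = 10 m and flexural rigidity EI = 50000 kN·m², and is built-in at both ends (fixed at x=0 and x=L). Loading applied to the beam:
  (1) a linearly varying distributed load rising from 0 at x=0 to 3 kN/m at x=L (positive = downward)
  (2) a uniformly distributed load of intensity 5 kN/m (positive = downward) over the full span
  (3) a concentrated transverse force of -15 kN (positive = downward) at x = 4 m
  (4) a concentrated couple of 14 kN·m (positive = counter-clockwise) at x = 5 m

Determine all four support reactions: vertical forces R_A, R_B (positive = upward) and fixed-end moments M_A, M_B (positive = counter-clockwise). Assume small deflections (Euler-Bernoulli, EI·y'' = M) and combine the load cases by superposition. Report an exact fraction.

Load 1 — triangular load w₀=3 kN/m (0→w₀ over full span):
  R_A = 3w₀L/20 = 3·3·10/20 = 9/2 kN
  M_A = w₀L²/30 = 3·10²/30 = 10 kN·m
  R_B = 7w₀L/20 = 7·3·10/20 = 21/2 kN
  M_B = -w₀L²/20 = -3·10²/20 = -15 kN·m
Load 2 — uniform load w=5 kN/m over full span:
  R_A = wL/2 = 5·10/2 = 25 kN
  M_A = wL²/12 = 5·10²/12 = 125/3 kN·m
  R_B = wL/2 = 5·10/2 = 25 kN
  M_B = -wL²/12 = -5·10²/12 = -125/3 kN·m
Load 3 — point force P=-15 kN at a=4 m (b=L-a=6):
  R_A = Pb²(3a+b)/L³ = (-15)·6²·(3·4+6)/10³ = -243/25 kN
  M_A = Pab²/L² = (-15)·4·6²/10² = -108/5 kN·m
  R_B = Pa²(a+3b)/L³ = (-15)·4²·(4+3·6)/10³ = -132/25 kN
  M_B = -Pa²b/L² = -(-15)·4²·6/10² = 72/5 kN·m
Load 4 — applied couple M₀=14 kN·m at a=5 m (b=L-a=5):
  R_A = 6M₀ab/L³ = 6·14·5·5/10³ = 21/10 kN
  M_A = M₀b(2a-b)/L² = 14·5·(2·5-5)/10² = 7/2 kN·m
  R_B = -6M₀ab/L³ = -6·14·5·5/10³ = -21/10 kN
  M_B = M₀a(2b-a)/L² = 14·5·(2·5-5)/10² = 7/2 kN·m
Superposition: R_A = 547/25 kN, M_A = 1007/30 kN·m, R_B = 703/25 kN, M_B = -1163/30 kN·m

R_A = 547/25 kN, M_A = 1007/30 kN·m, R_B = 703/25 kN, M_B = -1163/30 kN·m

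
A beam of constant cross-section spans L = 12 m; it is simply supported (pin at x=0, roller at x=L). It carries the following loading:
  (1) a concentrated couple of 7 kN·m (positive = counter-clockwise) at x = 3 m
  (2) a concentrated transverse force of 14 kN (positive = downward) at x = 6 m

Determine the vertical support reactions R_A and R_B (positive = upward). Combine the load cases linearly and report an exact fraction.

R_A = 91/12 kN, R_B = 77/12 kN

Load 1 — applied couple M₀=7 kN·m at a=3 m (b=L-a=9):
  R_A = M₀/L = 7/12 kN
  R_B = -M₀/L = -7/12 kN
Load 2 — point force P=14 kN at a=6 m (b=L-a=6):
  R_A = Pb/L = 14·6/12 = 7 kN
  R_B = Pa/L = 14·6/12 = 7 kN
Superposition: R_A = 91/12 kN, R_B = 77/12 kN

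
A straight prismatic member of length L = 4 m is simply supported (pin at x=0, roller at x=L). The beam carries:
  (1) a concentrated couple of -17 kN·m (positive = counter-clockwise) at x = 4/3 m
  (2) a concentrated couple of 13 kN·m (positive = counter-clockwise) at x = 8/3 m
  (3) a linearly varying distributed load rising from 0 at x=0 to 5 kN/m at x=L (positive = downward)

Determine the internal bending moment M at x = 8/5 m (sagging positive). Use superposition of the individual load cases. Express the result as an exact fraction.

M(8/5) = 497/25 kN·m

Load 1 — applied couple M₀=-17 kN·m at a=4/3 m (b=L-a=8/3):
  M_1 = M₀x/L - M₀  [x>a] = (-17)·(8/5)/4 - (-17) = 51/5 kN·m
Load 2 — applied couple M₀=13 kN·m at a=8/3 m (b=L-a=4/3):
  M_2 = M₀x/L  [x≤a] = 13·(8/5)/4 = 26/5 kN·m
Load 3 — triangular load w₀=5 kN/m (0→w₀ over full span):
  M_3 = w₀Lx/6 - w₀x³/(6L) = 5·4·(8/5)/6 - 5·(8/5)³/(6·4) = 112/25 kN·m
Superposition: M = Σ M_i = 497/25 kN·m ≈ 19.880000 kN·m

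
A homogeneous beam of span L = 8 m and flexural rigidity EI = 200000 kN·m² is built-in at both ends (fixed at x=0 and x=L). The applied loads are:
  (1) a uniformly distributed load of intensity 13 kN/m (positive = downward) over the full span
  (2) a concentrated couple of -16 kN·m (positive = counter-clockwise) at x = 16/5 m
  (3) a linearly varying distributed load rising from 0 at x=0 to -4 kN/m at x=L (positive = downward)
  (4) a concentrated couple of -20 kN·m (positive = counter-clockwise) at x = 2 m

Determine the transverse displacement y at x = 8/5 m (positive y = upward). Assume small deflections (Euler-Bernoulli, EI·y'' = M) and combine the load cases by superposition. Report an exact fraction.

Load 1 — uniform load w=13 kN/m over full span:
  y_1 = -wx²(L-x)²/(24EI) = -13·(8/5)²·(8-(8/5))²/(24·200000) = -1664/5859375 m
Load 2 — applied couple M₀=-16 kN·m at a=16/5 m (b=L-a=24/5):
  y_2 = (R_Ax³/6 - M_Ax²/2)/EI  [x≤a] with R_A=-72/25, M_A=-48/25 = ((-72/25)·(8/5)³/6 - (-48/25)·(8/5)²/2)/200000 = 24/9765625 m
Load 3 — triangular load w₀=-4 kN/m (0→w₀ over full span):
  y_3 = -w₀x²(L-x)²(x+2L)/(120LEI) = -(-4)·(8/5)²·(8-(8/5))²·((8/5)+2·8)/(120·8·200000) = 5632/146484375 m
Load 4 — applied couple M₀=-20 kN·m at a=2 m (b=L-a=6):
  y_4 = (R_Ax³/6 - M_Ax²/2)/EI  [x≤a] with R_A=-45/16, M_A=15/4 = ((-45/16)·(8/5)³/6 - (15/4)·(8/5)²/2)/200000 = -21/625000 m
Superposition: y = Σ y_i = -324239/1171875000 m ≈ -0.000277 m

y(8/5) = -324239/1171875000 m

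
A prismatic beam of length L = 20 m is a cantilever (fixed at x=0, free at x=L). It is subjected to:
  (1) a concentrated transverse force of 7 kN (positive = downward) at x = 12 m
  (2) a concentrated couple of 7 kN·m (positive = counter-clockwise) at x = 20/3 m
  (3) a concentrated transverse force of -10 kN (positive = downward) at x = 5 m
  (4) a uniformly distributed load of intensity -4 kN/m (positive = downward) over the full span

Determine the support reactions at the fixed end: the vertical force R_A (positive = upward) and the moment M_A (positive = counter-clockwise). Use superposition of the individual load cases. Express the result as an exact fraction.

R_A = -83 kN, M_A = -773 kN·m

Load 1 — point force P=7 kN at a=12 m (b=L-a=8):
  R_A = P = 7 kN
  M_A = Pa = 7·12 = 84 kN·m
Load 2 — applied couple M₀=7 kN·m at a=20/3 m (b=L-a=40/3):
  R_A = 0 kN
  M_A = -M₀ = -7 kN·m
Load 3 — point force P=-10 kN at a=5 m (b=L-a=15):
  R_A = P = (-10) = -10 kN
  M_A = Pa = (-10)·5 = -50 kN·m
Load 4 — uniform load w=-4 kN/m over full span:
  R_A = wL = (-4)·20 = -80 kN
  M_A = wL²/2 = (-4)·20²/2 = -800 kN·m
Superposition: R_A = -83 kN, M_A = -773 kN·m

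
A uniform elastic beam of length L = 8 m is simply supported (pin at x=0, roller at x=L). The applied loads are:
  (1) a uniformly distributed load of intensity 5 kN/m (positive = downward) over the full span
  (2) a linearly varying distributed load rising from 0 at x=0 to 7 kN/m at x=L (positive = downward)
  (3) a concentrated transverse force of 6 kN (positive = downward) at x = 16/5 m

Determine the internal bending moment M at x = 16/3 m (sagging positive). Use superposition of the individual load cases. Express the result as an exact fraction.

Load 1 — uniform load w=5 kN/m over full span:
  M_1 = wx(L-x)/2 = 5·(16/3)·(8-(16/3))/2 = 320/9 kN·m
Load 2 — triangular load w₀=7 kN/m (0→w₀ over full span):
  M_2 = w₀Lx/6 - w₀x³/(6L) = 7·8·(16/3)/6 - 7·(16/3)³/(6·8) = 2240/81 kN·m
Load 3 — point force P=6 kN at a=16/5 m (b=L-a=24/5):
  M_3 = Pa(L-x)/L  [x>a] = 6·(16/5)·(8-(16/3))/8 = 32/5 kN·m
Superposition: M = Σ M_i = 28192/405 kN·m ≈ 69.609877 kN·m

M(16/3) = 28192/405 kN·m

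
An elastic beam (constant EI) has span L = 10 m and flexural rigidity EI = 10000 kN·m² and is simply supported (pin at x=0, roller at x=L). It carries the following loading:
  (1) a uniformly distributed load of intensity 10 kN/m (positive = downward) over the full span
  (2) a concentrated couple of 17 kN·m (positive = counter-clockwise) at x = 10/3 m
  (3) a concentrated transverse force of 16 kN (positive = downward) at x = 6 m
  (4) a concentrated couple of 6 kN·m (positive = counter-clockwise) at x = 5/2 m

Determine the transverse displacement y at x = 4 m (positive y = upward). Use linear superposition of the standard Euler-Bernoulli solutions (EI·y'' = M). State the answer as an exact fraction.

y(4) = -29017/200000 m

Load 1 — uniform load w=10 kN/m over full span:
  y_1 = -wx(L³-2Lx²+x³)/(24EI) = -10·4·(10³-2·10·4²+4³)/(24·10000) = -31/250 m
Load 2 — applied couple M₀=17 kN·m at a=10/3 m (b=L-a=20/3):
  y_2 = (M₀x³/(6L)-M₀(x-a)²/2+C₁x)/EI  [x>a] with C₁=M₀(3b²-L²)/(6L)=85/9 = (17·4³/(6·10)-17·(4-(10/3))²/2+(85/9)·4)/10000 = 391/75000 m
Load 3 — point force P=16 kN at a=6 m (b=L-a=4):
  y_3 = -Pbx(L²-b²-x²)/(6LEI)  [x≤a] = -16·4·4·(10²-4²-4²)/(6·10·10000) = -272/9375 m
Load 4 — applied couple M₀=6 kN·m at a=5/2 m (b=L-a=15/2):
  y_4 = (M₀x³/(6L)-M₀(x-a)²/2+C₁x)/EI  [x>a] with C₁=M₀(3b²-L²)/(6L)=55/8 = (6·4³/(6·10)-6·(4-(5/2))²/2+(55/8)·4)/10000 = 543/200000 m
Superposition: y = Σ y_i = -29017/200000 m ≈ -0.145085 m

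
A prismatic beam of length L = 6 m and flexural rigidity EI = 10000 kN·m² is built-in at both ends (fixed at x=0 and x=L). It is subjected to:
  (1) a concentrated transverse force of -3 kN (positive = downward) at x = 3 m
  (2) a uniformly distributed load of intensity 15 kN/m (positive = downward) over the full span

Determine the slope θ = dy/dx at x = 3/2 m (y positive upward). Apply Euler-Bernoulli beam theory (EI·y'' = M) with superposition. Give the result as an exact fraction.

Load 1 — point force P=-3 kN at a=3 m (b=L-a=3):
  θ_1 = -Pb²x(2aL-(3a+b)x)/(2L³EI)  [x≤a] = -(-3)·3²·(3/2)·(2·3·6-(3·3+3)·(3/2))/(2·6³·10000) = 27/160000 rad
Load 2 — uniform load w=15 kN/m over full span:
  θ_2 = -wx(L-x)(L-2x)/(12EI) = -15·(3/2)·(6-(3/2))·(6-2·(3/2))/(12·10000) = -81/32000 rad
Superposition: θ = Σ θ_i = -189/80000 rad ≈ -0.002363 rad

θ(3/2) = -189/80000 rad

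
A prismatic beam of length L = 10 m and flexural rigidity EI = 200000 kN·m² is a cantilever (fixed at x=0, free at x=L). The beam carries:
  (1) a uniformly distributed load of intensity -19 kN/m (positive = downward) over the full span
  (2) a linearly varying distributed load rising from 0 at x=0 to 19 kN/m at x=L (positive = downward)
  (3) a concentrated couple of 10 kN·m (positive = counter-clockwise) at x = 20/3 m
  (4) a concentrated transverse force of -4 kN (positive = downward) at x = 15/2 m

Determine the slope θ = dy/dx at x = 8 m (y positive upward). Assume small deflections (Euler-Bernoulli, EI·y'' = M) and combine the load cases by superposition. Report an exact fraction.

θ(8) = 29087/6000000 rad

Load 1 — uniform load w=-19 kN/m over full span:
  θ_1 = -wx(x²-3Lx+3L²)/(6EI) = -(-19)·8·(8²-3·10·8+3·10²)/(6·200000) = 589/37500 rad
Load 2 — triangular load w₀=19 kN/m (0→w₀ over full span):
  θ_2 = (w₀Lx²/4-w₀L²x/3-w₀x⁴/(24L))/EI = (19·10·8²/4-19·10²·8/3-19·8⁴/(24·10))/200000 = -551/46875 rad
Load 3 — applied couple M₀=10 kN·m at a=20/3 m (b=L-a=10/3):
  θ_3 = M₀a/EI  [x>a] = 10·(20/3)/200000 = 1/3000 rad
Load 4 — point force P=-4 kN at a=15/2 m (b=L-a=5/2):
  θ_4 = -Pa²/(2EI)  [x>a] = -(-4)·(15/2)²/(2·200000) = 9/16000 rad
Superposition: θ = Σ θ_i = 29087/6000000 rad ≈ 0.004848 rad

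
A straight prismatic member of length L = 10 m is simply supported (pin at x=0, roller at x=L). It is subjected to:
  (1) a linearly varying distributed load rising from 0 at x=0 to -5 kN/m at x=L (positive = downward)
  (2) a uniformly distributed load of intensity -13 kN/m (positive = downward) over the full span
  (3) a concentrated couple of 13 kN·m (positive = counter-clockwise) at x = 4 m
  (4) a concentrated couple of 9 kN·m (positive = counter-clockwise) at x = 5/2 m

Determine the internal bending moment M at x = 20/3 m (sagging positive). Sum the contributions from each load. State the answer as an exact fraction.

Load 1 — triangular load w₀=-5 kN/m (0→w₀ over full span):
  M_1 = w₀Lx/6 - w₀x³/(6L) = (-5)·10·(20/3)/6 - (-5)·(20/3)³/(6·10) = -2500/81 kN·m
Load 2 — uniform load w=-13 kN/m over full span:
  M_2 = wx(L-x)/2 = (-13)·(20/3)·(10-(20/3))/2 = -1300/9 kN·m
Load 3 — applied couple M₀=13 kN·m at a=4 m (b=L-a=6):
  M_3 = M₀x/L - M₀  [x>a] = 13·(20/3)/10 - 13 = -13/3 kN·m
Load 4 — applied couple M₀=9 kN·m at a=5/2 m (b=L-a=15/2):
  M_4 = M₀x/L - M₀  [x>a] = 9·(20/3)/10 - 9 = -3 kN·m
Superposition: M = Σ M_i = -14794/81 kN·m ≈ -182.641975 kN·m

M(20/3) = -14794/81 kN·m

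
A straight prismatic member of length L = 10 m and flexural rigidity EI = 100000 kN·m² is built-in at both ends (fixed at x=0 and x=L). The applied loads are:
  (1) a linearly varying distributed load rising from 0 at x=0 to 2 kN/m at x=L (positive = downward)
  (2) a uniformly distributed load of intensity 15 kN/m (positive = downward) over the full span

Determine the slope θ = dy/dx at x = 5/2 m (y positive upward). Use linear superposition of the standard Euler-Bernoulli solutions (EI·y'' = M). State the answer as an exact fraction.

Load 1 — triangular load w₀=2 kN/m (0→w₀ over full span):
  θ_1 = -w₀(2x(L-x)(L-2x)(x+2L)+x²(L-x)²)/(120LEI) = -2·(2·(5/2)·(10-(5/2))·(10-2·(5/2))·((5/2)+2·10)+(5/2)²·(10-(5/2))²)/(120·10·100000) = -39/512000 rad
Load 2 — uniform load w=15 kN/m over full span:
  θ_2 = -wx(L-x)(L-2x)/(12EI) = -15·(5/2)·(10-(5/2))·(10-2·(5/2))/(12·100000) = -3/2560 rad
Superposition: θ = Σ θ_i = -639/512000 rad ≈ -0.001248 rad

θ(5/2) = -639/512000 rad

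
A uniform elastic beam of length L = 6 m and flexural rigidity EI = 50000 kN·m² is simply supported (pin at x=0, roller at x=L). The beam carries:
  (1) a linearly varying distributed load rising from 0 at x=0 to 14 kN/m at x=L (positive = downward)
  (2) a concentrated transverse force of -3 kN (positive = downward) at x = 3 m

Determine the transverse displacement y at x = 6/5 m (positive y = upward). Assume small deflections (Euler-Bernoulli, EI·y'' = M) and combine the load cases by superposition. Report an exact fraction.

y(6/5) = -1840887/1562500000 m

Load 1 — triangular load w₀=14 kN/m (0→w₀ over full span):
  y_1 = -w₀x(7L⁴-10L²x²+3x⁴)/(360LEI) = -14·(6/5)·(7·6⁴-10·6²·(6/5)²+3·(6/5)⁴)/(360·6·50000) = -65016/48828125 m
Load 2 — point force P=-3 kN at a=3 m (b=L-a=3):
  y_2 = -Pbx(L²-b²-x²)/(6LEI)  [x≤a] = -(-3)·3·(6/5)·(6²-3²-(6/5)²)/(6·6·50000) = 1917/12500000 m
Superposition: y = Σ y_i = -1840887/1562500000 m ≈ -0.001178 m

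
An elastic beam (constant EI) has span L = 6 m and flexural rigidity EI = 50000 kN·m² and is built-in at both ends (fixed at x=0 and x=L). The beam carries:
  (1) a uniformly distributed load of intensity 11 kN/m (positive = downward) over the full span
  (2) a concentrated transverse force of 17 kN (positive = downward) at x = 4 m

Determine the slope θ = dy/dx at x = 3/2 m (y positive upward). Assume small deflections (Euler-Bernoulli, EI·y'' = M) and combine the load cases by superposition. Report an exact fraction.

Load 1 — uniform load w=11 kN/m over full span:
  θ_1 = -wx(L-x)(L-2x)/(12EI) = -11·(3/2)·(6-(3/2))·(6-2·(3/2))/(12·50000) = -297/800000 rad
Load 2 — point force P=17 kN at a=4 m (b=L-a=2):
  θ_2 = -Pb²x(2aL-(3a+b)x)/(2L³EI)  [x≤a] = -17·2²·(3/2)·(2·4·6-(3·4+2)·(3/2))/(2·6³·50000) = -51/400000 rad
Superposition: θ = Σ θ_i = -399/800000 rad ≈ -0.000499 rad

θ(3/2) = -399/800000 rad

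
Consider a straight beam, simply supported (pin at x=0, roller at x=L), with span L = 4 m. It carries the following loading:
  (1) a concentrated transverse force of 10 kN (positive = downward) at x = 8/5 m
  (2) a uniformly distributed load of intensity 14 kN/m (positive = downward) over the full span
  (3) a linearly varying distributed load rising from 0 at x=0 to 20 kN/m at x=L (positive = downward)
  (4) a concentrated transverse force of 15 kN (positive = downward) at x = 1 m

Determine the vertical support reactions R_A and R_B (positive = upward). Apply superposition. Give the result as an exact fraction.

R_A = 703/12 kN, R_B = 749/12 kN

Load 1 — point force P=10 kN at a=8/5 m (b=L-a=12/5):
  R_A = Pb/L = 10·(12/5)/4 = 6 kN
  R_B = Pa/L = 10·(8/5)/4 = 4 kN
Load 2 — uniform load w=14 kN/m over full span:
  R_A = wL/2 = 14·4/2 = 28 kN
  R_B = wL/2 = 14·4/2 = 28 kN
Load 3 — triangular load w₀=20 kN/m (0→w₀ over full span):
  R_A = w₀L/6 = 20·4/6 = 40/3 kN
  R_B = w₀L/3 = 20·4/3 = 80/3 kN
Load 4 — point force P=15 kN at a=1 m (b=L-a=3):
  R_A = Pb/L = 15·3/4 = 45/4 kN
  R_B = Pa/L = 15·1/4 = 15/4 kN
Superposition: R_A = 703/12 kN, R_B = 749/12 kN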